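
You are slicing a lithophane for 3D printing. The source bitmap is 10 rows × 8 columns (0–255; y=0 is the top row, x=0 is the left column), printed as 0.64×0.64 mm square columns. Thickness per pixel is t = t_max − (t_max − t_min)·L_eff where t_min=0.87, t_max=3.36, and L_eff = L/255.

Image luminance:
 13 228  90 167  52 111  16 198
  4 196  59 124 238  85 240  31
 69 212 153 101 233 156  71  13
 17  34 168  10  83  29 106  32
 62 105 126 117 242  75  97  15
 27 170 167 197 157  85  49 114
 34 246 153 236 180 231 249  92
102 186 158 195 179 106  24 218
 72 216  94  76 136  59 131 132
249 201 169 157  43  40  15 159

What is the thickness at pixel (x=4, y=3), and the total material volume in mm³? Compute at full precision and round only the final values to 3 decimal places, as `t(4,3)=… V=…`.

span = t_max - t_min = 3.36 - 0.87 = 2.490
L(4,3) = 83, L_eff = 83/255 = 0.325490
t(4,3) = 3.36 - 2.490·0.325490 = 2.550
Σt over all 10·8 pixels = 740597/4250 ≈ 174.2581176
V = pitch²·Σt = 0.64²·740597/4250 = 71.376

t(4,3)=2.550 V=71.376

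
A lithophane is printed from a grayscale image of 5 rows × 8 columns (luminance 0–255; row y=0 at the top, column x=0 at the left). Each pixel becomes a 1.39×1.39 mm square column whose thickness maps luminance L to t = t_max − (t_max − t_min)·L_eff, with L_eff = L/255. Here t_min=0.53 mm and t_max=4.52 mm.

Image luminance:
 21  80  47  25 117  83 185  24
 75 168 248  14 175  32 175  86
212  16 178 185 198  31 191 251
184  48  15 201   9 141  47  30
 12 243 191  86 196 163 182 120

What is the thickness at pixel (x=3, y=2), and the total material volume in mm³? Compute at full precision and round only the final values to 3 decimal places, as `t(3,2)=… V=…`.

t(3,2)=1.625 V=207.688

span = t_max - t_min = 4.52 - 0.53 = 3.990
L(3,2) = 185, L_eff = 185/255 = 0.725490
t(3,2) = 4.52 - 3.990·0.725490 = 1.625
Σt over all 5·8 pixels = 182739/1700 ≈ 107.4935294
V = pitch²·Σt = 1.39²·182739/1700 = 207.688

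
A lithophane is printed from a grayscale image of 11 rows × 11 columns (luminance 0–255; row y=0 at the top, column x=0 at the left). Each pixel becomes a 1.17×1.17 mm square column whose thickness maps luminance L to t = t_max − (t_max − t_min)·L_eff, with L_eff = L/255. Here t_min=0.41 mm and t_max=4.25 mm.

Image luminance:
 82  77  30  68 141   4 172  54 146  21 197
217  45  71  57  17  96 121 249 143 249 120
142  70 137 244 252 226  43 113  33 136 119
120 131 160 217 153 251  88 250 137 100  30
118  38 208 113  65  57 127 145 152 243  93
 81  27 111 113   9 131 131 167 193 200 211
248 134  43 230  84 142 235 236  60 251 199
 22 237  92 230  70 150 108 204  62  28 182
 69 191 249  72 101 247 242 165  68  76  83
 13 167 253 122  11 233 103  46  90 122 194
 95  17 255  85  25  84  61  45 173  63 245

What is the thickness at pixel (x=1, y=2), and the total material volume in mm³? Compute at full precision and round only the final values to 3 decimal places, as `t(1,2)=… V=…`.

span = t_max - t_min = 4.25 - 0.41 = 3.840
L(1,2) = 70, L_eff = 70/255 = 0.274510
t(1,2) = 4.25 - 3.840·0.274510 = 3.196
Σt over all 11·11 pixels = 2377653/8500 ≈ 279.7238824
V = pitch²·Σt = 1.17²·2377653/8500 = 382.914

t(1,2)=3.196 V=382.914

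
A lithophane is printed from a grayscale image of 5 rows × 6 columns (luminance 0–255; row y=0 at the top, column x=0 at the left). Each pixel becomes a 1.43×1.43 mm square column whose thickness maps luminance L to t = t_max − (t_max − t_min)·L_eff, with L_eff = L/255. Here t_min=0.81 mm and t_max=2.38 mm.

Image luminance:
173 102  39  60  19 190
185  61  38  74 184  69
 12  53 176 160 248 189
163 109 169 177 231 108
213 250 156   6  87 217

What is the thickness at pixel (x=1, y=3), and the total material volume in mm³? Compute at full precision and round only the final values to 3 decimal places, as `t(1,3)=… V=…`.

t(1,3)=1.709 V=96.678

span = t_max - t_min = 2.38 - 0.81 = 1.570
L(1,3) = 109, L_eff = 109/255 = 0.427451
t(1,3) = 2.38 - 1.570·0.427451 = 1.709
Σt over all 5·6 pixels = 200929/4250 ≈ 47.2774118
V = pitch²·Σt = 1.43²·200929/4250 = 96.678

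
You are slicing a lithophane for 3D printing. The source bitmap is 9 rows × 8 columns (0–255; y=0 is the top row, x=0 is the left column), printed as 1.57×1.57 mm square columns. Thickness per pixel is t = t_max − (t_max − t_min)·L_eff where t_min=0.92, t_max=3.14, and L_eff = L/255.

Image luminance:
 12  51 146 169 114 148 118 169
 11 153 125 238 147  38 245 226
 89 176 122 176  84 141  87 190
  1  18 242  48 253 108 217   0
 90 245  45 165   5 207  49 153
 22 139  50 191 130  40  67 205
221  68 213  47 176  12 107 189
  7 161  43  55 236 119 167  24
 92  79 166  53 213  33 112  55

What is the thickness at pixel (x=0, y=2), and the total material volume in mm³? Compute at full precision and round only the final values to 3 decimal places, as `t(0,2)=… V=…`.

span = t_max - t_min = 3.14 - 0.92 = 2.220
L(0,2) = 89, L_eff = 89/255 = 0.349020
t(0,2) = 3.14 - 2.220·0.349020 = 2.365
Σt over all 9·8 pixels = 645859/4250 ≈ 151.9668235
V = pitch²·Σt = 1.57²·645859/4250 = 374.583

t(0,2)=2.365 V=374.583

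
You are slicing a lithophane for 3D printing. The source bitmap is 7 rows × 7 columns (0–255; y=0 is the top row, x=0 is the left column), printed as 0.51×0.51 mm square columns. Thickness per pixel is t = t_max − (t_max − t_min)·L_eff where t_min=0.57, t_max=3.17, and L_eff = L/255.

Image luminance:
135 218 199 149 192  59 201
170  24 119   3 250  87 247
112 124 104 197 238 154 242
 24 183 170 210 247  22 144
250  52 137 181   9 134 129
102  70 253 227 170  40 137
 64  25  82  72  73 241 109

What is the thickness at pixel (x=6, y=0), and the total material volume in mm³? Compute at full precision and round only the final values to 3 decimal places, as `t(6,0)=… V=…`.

span = t_max - t_min = 3.17 - 0.57 = 2.600
L(6,0) = 201, L_eff = 201/255 = 0.788235
t(6,0) = 3.17 - 2.600·0.788235 = 1.121
Σt over all 7·7 pixels = 439571/5100 ≈ 86.1903922
V = pitch²·Σt = 0.51²·439571/5100 = 22.418

t(6,0)=1.121 V=22.418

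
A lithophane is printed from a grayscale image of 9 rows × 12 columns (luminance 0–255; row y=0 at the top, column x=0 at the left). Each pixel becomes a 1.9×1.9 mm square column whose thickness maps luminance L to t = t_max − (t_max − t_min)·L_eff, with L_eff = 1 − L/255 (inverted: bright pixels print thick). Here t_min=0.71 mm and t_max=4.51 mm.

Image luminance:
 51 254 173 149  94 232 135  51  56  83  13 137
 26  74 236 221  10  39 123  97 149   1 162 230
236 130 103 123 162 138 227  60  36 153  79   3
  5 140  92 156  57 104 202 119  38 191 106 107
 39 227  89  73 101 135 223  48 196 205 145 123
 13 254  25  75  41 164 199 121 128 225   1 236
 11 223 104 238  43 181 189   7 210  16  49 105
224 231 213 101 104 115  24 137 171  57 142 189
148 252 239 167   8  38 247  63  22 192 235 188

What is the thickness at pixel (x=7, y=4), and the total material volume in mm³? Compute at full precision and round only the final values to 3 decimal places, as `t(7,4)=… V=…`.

t(7,4)=1.425 V=1004.783

span = t_max - t_min = 4.51 - 0.71 = 3.800
L(7,4) = 48, L_eff = 1 - 48/255 = 0.811765 (inverted)
t(7,4) = 4.51 - 3.800·0.811765 = 1.425
Σt over all 9·12 pixels = 835/3 ≈ 278.3333333
V = pitch²·Σt = 1.9²·835/3 = 1004.783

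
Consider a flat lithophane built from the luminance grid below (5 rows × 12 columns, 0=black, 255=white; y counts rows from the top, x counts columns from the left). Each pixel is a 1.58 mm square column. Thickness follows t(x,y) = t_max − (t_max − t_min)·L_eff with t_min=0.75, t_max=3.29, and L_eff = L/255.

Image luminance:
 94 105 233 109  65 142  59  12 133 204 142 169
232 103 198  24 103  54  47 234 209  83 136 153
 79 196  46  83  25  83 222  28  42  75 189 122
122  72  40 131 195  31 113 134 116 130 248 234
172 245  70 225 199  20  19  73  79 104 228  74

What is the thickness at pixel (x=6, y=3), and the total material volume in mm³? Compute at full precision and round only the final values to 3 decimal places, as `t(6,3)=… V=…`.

t(6,3)=2.164 V=311.093

span = t_max - t_min = 3.29 - 0.75 = 2.540
L(6,3) = 113, L_eff = 113/255 = 0.443137
t(6,3) = 3.29 - 2.540·0.443137 = 2.164
Σt over all 5·12 pixels = 1588861/12750 ≈ 124.6165490
V = pitch²·Σt = 1.58²·1588861/12750 = 311.093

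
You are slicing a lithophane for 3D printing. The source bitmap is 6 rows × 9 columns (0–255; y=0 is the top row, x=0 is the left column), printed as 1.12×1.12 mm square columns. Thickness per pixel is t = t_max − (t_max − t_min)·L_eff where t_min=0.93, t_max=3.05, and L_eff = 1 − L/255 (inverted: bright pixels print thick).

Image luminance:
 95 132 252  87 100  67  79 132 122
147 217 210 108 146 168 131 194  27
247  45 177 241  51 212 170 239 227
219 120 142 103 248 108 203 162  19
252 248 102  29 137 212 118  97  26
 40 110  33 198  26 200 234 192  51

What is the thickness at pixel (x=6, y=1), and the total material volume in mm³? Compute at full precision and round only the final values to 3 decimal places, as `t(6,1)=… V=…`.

t(6,1)=2.019 V=142.797

span = t_max - t_min = 3.05 - 0.93 = 2.120
L(6,1) = 131, L_eff = 1 - 131/255 = 0.486275 (inverted)
t(6,1) = 3.05 - 2.120·0.486275 = 2.019
Σt over all 6·9 pixels = 1451417/12750 ≈ 113.8366275
V = pitch²·Σt = 1.12²·1451417/12750 = 142.797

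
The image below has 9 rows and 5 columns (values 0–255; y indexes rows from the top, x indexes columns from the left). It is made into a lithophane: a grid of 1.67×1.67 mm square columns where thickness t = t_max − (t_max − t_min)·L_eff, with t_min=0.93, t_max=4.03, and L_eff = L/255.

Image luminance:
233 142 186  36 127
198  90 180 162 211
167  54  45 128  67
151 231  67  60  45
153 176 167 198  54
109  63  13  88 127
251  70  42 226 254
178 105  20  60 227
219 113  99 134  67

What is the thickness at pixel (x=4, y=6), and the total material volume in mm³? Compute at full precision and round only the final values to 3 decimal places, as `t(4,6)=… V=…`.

t(4,6)=0.942 V=309.360

span = t_max - t_min = 4.03 - 0.93 = 3.100
L(4,6) = 254, L_eff = 254/255 = 0.996078
t(4,6) = 4.03 - 3.100·0.996078 = 0.942
Σt over all 9·5 pixels = 188573/1700 ≈ 110.9252941
V = pitch²·Σt = 1.67²·188573/1700 = 309.360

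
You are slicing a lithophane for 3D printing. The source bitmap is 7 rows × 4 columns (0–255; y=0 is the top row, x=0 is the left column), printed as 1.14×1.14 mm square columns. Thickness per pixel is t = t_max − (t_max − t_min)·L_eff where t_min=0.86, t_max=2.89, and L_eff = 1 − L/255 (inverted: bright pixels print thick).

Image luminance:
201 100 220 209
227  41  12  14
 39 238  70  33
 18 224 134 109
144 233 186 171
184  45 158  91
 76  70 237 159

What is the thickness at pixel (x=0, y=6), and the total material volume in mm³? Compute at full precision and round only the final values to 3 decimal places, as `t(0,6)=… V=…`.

t(0,6)=1.465 V=68.984

span = t_max - t_min = 2.89 - 0.86 = 2.030
L(0,6) = 76, L_eff = 1 - 76/255 = 0.701961 (inverted)
t(0,6) = 2.89 - 2.030·0.701961 = 1.465
Σt over all 7·4 pixels = 1353569/25500 ≈ 53.0811373
V = pitch²·Σt = 1.14²·1353569/25500 = 68.984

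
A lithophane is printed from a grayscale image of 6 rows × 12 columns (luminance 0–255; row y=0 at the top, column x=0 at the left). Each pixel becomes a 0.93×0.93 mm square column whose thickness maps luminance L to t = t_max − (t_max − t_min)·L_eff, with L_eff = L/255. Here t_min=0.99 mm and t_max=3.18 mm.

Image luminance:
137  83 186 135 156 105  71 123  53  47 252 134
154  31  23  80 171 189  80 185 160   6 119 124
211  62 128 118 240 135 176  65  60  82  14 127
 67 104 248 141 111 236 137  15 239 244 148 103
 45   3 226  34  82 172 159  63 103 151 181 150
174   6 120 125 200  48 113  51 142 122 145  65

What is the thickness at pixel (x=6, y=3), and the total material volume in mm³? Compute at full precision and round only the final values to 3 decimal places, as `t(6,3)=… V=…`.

t(6,3)=2.003 V=133.441

span = t_max - t_min = 3.18 - 0.99 = 2.190
L(6,3) = 137, L_eff = 137/255 = 0.537255
t(6,3) = 3.18 - 2.190·0.537255 = 2.003
Σt over all 6·12 pixels = 52457/340 ≈ 154.2852941
V = pitch²·Σt = 0.93²·52457/340 = 133.441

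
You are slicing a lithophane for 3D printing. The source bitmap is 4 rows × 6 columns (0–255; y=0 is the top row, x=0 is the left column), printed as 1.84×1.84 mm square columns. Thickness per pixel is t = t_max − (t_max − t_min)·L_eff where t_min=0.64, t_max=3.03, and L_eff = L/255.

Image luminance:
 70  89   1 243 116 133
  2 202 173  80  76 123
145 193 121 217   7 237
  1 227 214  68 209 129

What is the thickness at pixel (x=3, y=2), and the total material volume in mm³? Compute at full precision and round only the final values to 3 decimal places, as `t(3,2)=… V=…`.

t(3,2)=0.996 V=148.594

span = t_max - t_min = 3.03 - 0.64 = 2.390
L(3,2) = 217, L_eff = 217/255 = 0.850980
t(3,2) = 3.03 - 2.390·0.850980 = 0.996
Σt over all 4·6 pixels = 279799/6375 ≈ 43.8900392
V = pitch²·Σt = 1.84²·279799/6375 = 148.594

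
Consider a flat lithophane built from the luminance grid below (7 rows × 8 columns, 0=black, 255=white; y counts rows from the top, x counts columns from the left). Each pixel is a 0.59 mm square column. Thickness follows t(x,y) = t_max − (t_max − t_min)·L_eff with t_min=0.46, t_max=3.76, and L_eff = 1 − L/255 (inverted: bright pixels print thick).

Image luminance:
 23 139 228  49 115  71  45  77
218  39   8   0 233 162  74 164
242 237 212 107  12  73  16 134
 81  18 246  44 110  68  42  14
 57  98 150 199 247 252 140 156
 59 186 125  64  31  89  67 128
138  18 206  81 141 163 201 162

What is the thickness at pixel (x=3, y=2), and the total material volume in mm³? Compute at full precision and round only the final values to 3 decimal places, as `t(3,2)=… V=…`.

span = t_max - t_min = 3.76 - 0.46 = 3.300
L(3,2) = 107, L_eff = 1 - 107/255 = 0.580392 (inverted)
t(3,2) = 3.76 - 3.300·0.580392 = 1.845
Σt over all 7·8 pixels = 18589/170 ≈ 109.3470588
V = pitch²·Σt = 0.59²·18589/170 = 38.064

t(3,2)=1.845 V=38.064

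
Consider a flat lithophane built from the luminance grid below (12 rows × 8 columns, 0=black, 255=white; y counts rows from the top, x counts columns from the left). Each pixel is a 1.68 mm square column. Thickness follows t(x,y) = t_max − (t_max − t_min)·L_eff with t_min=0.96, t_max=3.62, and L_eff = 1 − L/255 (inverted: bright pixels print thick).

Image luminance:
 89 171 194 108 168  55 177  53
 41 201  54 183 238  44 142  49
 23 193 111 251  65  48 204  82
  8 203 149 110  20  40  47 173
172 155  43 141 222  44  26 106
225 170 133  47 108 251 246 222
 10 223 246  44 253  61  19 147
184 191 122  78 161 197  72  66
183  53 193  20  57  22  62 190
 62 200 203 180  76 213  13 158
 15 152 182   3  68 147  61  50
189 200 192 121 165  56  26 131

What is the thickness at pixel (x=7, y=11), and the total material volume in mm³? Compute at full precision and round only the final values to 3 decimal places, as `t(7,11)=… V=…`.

span = t_max - t_min = 3.62 - 0.96 = 2.660
L(7,11) = 131, L_eff = 1 - 131/255 = 0.486275 (inverted)
t(7,11) = 3.62 - 2.660·0.486275 = 2.327
Σt over all 12·8 pixels = 1367033/6375 ≈ 214.4365490
V = pitch²·Σt = 1.68²·1367033/6375 = 605.226

t(7,11)=2.327 V=605.226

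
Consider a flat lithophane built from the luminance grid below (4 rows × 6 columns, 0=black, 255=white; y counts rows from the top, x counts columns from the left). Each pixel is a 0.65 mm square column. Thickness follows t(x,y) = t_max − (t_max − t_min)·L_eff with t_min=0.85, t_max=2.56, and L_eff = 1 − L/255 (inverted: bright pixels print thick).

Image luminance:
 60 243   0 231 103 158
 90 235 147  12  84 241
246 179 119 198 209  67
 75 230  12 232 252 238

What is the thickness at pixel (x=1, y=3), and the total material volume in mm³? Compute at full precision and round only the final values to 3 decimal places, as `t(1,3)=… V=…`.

t(1,3)=2.392 V=18.991

span = t_max - t_min = 2.56 - 0.85 = 1.710
L(1,3) = 230, L_eff = 1 - 230/255 = 0.098039 (inverted)
t(1,3) = 2.56 - 1.710·0.098039 = 2.392
Σt over all 4·6 pixels = 382077/8500 ≈ 44.9502353
V = pitch²·Σt = 0.65²·382077/8500 = 18.991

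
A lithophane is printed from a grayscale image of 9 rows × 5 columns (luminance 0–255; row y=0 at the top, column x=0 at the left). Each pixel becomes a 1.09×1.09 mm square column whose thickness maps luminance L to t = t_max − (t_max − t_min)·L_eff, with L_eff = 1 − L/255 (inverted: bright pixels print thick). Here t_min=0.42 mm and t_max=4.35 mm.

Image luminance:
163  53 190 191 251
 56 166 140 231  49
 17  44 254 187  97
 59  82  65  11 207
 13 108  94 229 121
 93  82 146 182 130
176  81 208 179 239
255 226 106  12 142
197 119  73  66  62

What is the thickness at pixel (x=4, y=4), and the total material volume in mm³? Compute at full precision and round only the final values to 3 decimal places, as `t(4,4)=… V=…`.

span = t_max - t_min = 4.35 - 0.42 = 3.930
L(4,4) = 121, L_eff = 1 - 121/255 = 0.525490 (inverted)
t(4,4) = 4.35 - 3.930·0.525490 = 2.285
Σt over all 9·5 pixels = 463631/4250 ≈ 109.0896471
V = pitch²·Σt = 1.09²·463631/4250 = 129.609

t(4,4)=2.285 V=129.609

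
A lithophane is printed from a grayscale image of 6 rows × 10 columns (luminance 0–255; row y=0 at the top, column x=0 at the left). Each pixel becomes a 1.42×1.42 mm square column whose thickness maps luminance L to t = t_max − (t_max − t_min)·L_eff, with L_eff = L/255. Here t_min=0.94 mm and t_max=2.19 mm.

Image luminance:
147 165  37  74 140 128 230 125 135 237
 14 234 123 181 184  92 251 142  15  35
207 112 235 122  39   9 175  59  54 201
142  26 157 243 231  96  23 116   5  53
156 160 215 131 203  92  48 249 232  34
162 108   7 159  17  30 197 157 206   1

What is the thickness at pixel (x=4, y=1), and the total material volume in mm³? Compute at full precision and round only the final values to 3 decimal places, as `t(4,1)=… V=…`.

span = t_max - t_min = 2.19 - 0.94 = 1.250
L(4,1) = 184, L_eff = 184/255 = 0.721569
t(4,1) = 2.19 - 1.250·0.721569 = 1.288
Σt over all 6·10 pixels = 48119/510 ≈ 94.3509804
V = pitch²·Σt = 1.42²·48119/510 = 190.249

t(4,1)=1.288 V=190.249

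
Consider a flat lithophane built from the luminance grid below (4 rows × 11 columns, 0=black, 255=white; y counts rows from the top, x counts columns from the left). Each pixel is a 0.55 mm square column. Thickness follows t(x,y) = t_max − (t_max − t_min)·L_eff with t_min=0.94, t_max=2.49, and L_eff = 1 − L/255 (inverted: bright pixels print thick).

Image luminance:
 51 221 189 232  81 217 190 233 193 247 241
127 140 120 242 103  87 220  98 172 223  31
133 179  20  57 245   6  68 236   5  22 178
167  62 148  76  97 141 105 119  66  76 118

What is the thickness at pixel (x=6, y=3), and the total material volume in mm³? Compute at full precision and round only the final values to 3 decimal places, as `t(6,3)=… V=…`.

span = t_max - t_min = 2.49 - 0.94 = 1.550
L(6,3) = 105, L_eff = 1 - 105/255 = 0.588235 (inverted)
t(6,3) = 2.49 - 1.550·0.588235 = 1.578
Σt over all 4·11 pixels = 66063/850 ≈ 77.7211765
V = pitch²·Σt = 0.55²·66063/850 = 23.511

t(6,3)=1.578 V=23.511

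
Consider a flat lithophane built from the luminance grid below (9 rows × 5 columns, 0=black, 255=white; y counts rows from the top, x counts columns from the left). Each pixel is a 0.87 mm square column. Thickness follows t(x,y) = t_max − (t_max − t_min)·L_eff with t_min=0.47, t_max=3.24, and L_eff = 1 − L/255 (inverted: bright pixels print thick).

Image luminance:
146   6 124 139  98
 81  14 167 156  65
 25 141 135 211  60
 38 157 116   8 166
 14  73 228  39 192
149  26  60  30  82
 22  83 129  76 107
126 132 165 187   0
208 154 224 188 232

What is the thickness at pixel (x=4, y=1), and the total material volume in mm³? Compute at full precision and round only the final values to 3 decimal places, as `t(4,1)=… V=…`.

t(4,1)=1.176 V=56.946

span = t_max - t_min = 3.24 - 0.47 = 2.770
L(4,1) = 65, L_eff = 1 - 65/255 = 0.745098 (inverted)
t(4,1) = 3.24 - 2.770·0.745098 = 1.176
Σt over all 9·5 pixels = 479627/6375 ≈ 75.2356078
V = pitch²·Σt = 0.87²·479627/6375 = 56.946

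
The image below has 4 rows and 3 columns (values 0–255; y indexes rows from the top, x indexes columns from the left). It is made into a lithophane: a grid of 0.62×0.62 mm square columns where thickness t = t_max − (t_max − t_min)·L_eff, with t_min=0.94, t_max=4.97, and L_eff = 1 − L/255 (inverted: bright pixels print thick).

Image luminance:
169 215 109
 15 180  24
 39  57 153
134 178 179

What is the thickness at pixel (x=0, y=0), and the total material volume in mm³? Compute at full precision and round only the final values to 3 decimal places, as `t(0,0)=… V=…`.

t(0,0)=3.611 V=13.157

span = t_max - t_min = 4.97 - 0.94 = 4.030
L(0,0) = 169, L_eff = 1 - 169/255 = 0.337255 (inverted)
t(0,0) = 4.97 - 4.030·0.337255 = 3.611
Σt over all 4·3 pixels = 72733/2125 ≈ 34.2272941
V = pitch²·Σt = 0.62²·72733/2125 = 13.157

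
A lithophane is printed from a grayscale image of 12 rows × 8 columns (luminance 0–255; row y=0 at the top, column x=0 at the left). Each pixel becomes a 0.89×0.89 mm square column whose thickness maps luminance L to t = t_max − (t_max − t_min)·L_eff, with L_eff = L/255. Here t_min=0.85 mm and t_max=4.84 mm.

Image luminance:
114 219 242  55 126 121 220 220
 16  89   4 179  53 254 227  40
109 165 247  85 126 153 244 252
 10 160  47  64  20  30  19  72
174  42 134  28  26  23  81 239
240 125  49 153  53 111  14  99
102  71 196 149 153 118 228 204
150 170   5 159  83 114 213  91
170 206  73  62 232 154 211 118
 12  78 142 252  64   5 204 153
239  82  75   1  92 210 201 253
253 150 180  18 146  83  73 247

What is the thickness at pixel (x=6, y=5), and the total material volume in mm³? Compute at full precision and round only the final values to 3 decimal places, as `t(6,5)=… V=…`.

span = t_max - t_min = 4.84 - 0.85 = 3.990
L(6,5) = 14, L_eff = 14/255 = 0.054902
t(6,5) = 4.84 - 3.990·0.054902 = 4.621
Σt over all 12·8 pixels = 1162223/4250 ≈ 273.4642353
V = pitch²·Σt = 0.89²·1162223/4250 = 216.611

t(6,5)=4.621 V=216.611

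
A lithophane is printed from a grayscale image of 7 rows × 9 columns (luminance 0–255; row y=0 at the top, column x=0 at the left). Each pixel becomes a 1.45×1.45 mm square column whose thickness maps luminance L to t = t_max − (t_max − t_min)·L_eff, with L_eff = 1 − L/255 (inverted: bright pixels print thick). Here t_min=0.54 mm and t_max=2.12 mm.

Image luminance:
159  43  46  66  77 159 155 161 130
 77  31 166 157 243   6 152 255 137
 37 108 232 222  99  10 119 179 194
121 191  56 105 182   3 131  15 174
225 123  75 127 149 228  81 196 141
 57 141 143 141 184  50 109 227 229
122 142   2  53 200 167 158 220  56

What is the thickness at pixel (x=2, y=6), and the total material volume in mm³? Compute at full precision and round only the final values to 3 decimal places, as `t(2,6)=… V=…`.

span = t_max - t_min = 2.12 - 0.54 = 1.580
L(2,6) = 2, L_eff = 1 - 2/255 = 0.992157 (inverted)
t(2,6) = 2.12 - 1.580·0.992157 = 0.552
Σt over all 7·9 pixels = 1077131/12750 ≈ 84.4808627
V = pitch²·Σt = 1.45²·1077131/12750 = 177.621

t(2,6)=0.552 V=177.621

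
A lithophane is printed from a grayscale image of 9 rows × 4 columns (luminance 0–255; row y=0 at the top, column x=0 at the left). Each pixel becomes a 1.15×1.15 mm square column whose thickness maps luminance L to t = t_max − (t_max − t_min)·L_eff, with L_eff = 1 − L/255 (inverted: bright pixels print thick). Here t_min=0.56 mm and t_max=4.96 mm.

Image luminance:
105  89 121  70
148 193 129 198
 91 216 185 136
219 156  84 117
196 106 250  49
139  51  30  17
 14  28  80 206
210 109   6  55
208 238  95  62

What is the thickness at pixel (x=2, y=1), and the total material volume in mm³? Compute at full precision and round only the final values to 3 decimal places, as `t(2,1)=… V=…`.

t(2,1)=2.786 V=127.205

span = t_max - t_min = 4.96 - 0.56 = 4.400
L(2,1) = 129, L_eff = 1 - 129/255 = 0.494118 (inverted)
t(2,1) = 4.96 - 4.400·0.494118 = 2.786
Σt over all 9·4 pixels = 122636/1275 ≈ 96.1850980
V = pitch²·Σt = 1.15²·122636/1275 = 127.205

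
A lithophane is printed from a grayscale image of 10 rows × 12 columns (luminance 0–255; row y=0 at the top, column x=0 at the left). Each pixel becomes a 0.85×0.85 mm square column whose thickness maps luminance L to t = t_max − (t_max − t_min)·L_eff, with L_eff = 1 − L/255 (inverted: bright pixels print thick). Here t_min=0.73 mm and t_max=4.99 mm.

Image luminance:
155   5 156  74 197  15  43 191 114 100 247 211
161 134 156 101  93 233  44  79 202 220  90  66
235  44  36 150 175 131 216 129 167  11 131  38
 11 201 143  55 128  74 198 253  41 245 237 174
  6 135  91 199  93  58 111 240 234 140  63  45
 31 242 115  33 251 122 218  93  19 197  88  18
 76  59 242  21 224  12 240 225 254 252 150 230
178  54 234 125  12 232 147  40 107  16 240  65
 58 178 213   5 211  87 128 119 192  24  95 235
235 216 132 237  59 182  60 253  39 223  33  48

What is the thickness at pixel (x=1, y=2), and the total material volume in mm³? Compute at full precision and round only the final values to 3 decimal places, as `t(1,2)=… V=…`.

span = t_max - t_min = 4.99 - 0.73 = 4.260
L(1,2) = 44, L_eff = 1 - 44/255 = 0.827451 (inverted)
t(1,2) = 4.99 - 4.260·0.827451 = 1.465
Σt over all 10·12 pixels = 1497579/4250 ≈ 352.3715294
V = pitch²·Σt = 0.85²·1497579/4250 = 254.588

t(1,2)=1.465 V=254.588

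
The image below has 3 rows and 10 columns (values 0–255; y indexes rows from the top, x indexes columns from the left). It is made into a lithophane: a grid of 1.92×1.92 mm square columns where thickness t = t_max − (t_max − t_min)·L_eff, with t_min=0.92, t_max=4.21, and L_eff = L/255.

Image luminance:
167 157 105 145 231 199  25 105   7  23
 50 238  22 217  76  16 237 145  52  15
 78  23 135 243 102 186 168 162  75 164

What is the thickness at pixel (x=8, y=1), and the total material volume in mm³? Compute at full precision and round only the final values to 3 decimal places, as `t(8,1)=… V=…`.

t(8,1)=3.539 V=295.892

span = t_max - t_min = 4.21 - 0.92 = 3.290
L(8,1) = 52, L_eff = 52/255 = 0.203922
t(8,1) = 4.21 - 3.290·0.203922 = 3.539
Σt over all 3·10 pixels = 1023389/12750 ≈ 80.2658039
V = pitch²·Σt = 1.92²·1023389/12750 = 295.892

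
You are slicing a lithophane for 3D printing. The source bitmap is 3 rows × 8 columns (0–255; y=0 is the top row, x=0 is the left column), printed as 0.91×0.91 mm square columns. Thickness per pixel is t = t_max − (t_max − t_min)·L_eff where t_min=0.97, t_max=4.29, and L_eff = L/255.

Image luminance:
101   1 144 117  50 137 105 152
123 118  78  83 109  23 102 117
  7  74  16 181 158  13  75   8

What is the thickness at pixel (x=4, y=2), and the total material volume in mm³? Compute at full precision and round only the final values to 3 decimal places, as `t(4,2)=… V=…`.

span = t_max - t_min = 4.29 - 0.97 = 3.320
L(4,2) = 158, L_eff = 158/255 = 0.619608
t(4,2) = 4.29 - 3.320·0.619608 = 2.233
Σt over all 3·8 pixels = 482734/6375 ≈ 75.7229804
V = pitch²·Σt = 0.91²·482734/6375 = 62.706

t(4,2)=2.233 V=62.706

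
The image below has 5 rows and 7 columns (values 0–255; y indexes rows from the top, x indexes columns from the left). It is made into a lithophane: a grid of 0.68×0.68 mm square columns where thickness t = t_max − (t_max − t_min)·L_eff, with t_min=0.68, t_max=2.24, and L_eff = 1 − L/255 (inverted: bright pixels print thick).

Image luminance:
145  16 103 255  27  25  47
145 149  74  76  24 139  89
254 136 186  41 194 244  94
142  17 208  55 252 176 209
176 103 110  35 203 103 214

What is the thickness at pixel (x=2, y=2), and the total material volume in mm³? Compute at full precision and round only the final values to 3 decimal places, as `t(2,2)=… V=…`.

t(2,2)=1.818 V=23.639

span = t_max - t_min = 2.24 - 0.68 = 1.560
L(2,2) = 186, L_eff = 1 - 186/255 = 0.270588 (inverted)
t(2,2) = 2.24 - 1.560·0.270588 = 1.818
Σt over all 5·7 pixels = 108633/2125 ≈ 51.1214118
V = pitch²·Σt = 0.68²·108633/2125 = 23.639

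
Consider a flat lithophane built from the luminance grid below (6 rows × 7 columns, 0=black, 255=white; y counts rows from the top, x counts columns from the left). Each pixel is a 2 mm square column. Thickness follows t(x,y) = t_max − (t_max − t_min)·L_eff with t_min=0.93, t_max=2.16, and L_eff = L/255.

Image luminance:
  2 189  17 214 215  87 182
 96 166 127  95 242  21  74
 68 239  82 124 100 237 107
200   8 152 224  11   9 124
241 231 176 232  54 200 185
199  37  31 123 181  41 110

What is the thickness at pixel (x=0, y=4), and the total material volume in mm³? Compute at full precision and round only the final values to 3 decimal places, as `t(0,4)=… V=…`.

span = t_max - t_min = 2.16 - 0.93 = 1.230
L(0,4) = 241, L_eff = 241/255 = 0.945098
t(0,4) = 2.16 - 1.230·0.945098 = 0.998
Σt over all 6·7 pixels = 547547/8500 ≈ 64.4172941
V = pitch²·Σt = 2²·547547/8500 = 257.669

t(0,4)=0.998 V=257.669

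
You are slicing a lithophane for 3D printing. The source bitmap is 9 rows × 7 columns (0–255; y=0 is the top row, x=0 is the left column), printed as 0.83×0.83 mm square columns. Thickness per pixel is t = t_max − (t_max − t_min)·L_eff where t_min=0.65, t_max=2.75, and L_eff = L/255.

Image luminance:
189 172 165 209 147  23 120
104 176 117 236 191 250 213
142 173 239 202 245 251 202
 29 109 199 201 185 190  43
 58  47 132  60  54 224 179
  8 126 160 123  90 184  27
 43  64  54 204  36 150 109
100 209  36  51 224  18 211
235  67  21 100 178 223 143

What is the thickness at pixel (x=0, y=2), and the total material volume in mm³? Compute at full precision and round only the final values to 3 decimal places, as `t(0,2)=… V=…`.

t(0,2)=1.581 V=70.164

span = t_max - t_min = 2.75 - 0.65 = 2.100
L(0,2) = 142, L_eff = 142/255 = 0.556863
t(0,2) = 2.75 - 2.100·0.556863 = 1.581
Σt over all 9·7 pixels = 101.85
V = pitch²·Σt = 0.83²·101.85 = 70.164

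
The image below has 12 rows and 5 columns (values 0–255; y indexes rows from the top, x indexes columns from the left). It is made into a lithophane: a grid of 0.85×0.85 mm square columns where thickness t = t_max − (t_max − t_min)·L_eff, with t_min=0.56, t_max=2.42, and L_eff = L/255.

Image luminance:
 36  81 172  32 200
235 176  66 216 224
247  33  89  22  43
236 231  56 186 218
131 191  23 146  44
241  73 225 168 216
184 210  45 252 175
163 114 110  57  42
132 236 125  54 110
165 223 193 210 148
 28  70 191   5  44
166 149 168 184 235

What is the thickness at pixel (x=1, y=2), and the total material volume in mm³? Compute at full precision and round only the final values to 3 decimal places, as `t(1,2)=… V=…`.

span = t_max - t_min = 2.42 - 0.56 = 1.860
L(1,2) = 33, L_eff = 33/255 = 0.129412
t(1,2) = 2.42 - 1.860·0.129412 = 2.179
Σt over all 12·5 pixels = 71061/850 ≈ 83.6011765
V = pitch²·Σt = 0.85²·71061/850 = 60.402

t(1,2)=2.179 V=60.402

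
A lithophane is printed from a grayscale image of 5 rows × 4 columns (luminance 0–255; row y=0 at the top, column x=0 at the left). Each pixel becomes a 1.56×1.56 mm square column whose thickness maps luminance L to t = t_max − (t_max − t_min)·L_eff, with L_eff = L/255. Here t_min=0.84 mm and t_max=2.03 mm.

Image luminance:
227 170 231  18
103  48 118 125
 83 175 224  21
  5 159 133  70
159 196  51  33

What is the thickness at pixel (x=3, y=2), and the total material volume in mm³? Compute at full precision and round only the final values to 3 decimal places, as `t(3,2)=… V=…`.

span = t_max - t_min = 2.03 - 0.84 = 1.190
L(3,2) = 21, L_eff = 21/255 = 0.082353
t(3,2) = 2.03 - 1.190·0.082353 = 1.932
Σt over all 5·4 pixels = 29.638
V = pitch²·Σt = 1.56²·29.638 = 72.127

t(3,2)=1.932 V=72.127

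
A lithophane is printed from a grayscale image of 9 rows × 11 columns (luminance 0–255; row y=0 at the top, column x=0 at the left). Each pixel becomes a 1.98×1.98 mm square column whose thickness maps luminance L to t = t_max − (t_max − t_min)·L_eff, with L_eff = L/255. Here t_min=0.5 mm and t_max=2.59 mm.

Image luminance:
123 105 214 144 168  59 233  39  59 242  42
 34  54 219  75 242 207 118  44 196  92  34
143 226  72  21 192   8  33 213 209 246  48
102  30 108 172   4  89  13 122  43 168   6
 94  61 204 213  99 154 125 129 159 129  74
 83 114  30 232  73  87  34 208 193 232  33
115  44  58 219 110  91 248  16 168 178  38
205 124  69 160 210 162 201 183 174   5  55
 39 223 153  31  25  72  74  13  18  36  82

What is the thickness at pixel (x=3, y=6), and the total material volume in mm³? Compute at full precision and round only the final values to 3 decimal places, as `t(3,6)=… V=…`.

span = t_max - t_min = 2.59 - 0.5 = 2.090
L(3,6) = 219, L_eff = 219/255 = 0.858824
t(3,6) = 2.59 - 2.090·0.858824 = 0.795
Σt over all 9·11 pixels = 11099/68 ≈ 163.2205882
V = pitch²·Σt = 1.98²·11099/68 = 639.890

t(3,6)=0.795 V=639.890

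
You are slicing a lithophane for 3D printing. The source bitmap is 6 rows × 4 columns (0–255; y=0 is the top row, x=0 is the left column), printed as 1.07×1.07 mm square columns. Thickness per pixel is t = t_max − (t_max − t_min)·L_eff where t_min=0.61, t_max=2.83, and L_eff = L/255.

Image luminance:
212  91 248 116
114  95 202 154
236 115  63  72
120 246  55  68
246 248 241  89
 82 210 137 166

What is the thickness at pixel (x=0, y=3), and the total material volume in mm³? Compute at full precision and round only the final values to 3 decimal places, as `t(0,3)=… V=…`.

t(0,3)=1.785 V=41.620

span = t_max - t_min = 2.83 - 0.61 = 2.220
L(0,3) = 120, L_eff = 120/255 = 0.470588
t(0,3) = 2.83 - 2.220·0.470588 = 1.785
Σt over all 6·4 pixels = 77249/2125 ≈ 36.3524706
V = pitch²·Σt = 1.07²·77249/2125 = 41.620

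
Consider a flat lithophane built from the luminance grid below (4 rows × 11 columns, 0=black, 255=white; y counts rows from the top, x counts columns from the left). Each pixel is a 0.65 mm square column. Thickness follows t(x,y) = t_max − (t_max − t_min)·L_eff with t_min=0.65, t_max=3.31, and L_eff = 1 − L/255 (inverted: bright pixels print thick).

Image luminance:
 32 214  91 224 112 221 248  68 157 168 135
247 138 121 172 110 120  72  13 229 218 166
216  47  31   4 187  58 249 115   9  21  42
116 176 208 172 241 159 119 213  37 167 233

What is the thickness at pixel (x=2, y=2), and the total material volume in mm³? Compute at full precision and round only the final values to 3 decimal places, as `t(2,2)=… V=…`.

span = t_max - t_min = 3.31 - 0.65 = 2.660
L(2,2) = 31, L_eff = 1 - 31/255 = 0.878431 (inverted)
t(2,2) = 3.31 - 2.660·0.878431 = 0.973
Σt over all 4·11 pixels = 195903/2125 ≈ 92.1896471
V = pitch²·Σt = 0.65²·195903/2125 = 38.950

t(2,2)=0.973 V=38.950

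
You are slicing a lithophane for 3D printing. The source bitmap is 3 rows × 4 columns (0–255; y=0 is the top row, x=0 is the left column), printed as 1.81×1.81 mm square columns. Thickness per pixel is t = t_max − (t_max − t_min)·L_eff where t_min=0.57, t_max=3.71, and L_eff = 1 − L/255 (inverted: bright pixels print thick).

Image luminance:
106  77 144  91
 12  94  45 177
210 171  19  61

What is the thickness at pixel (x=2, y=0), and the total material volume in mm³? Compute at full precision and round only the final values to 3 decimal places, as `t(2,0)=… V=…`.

t(2,0)=2.343 V=71.100

span = t_max - t_min = 3.71 - 0.57 = 3.140
L(2,0) = 144, L_eff = 1 - 144/255 = 0.435294 (inverted)
t(2,0) = 3.71 - 3.140·0.435294 = 2.343
Σt over all 3·4 pixels = 16277/750 ≈ 21.7026667
V = pitch²·Σt = 1.81²·16277/750 = 71.100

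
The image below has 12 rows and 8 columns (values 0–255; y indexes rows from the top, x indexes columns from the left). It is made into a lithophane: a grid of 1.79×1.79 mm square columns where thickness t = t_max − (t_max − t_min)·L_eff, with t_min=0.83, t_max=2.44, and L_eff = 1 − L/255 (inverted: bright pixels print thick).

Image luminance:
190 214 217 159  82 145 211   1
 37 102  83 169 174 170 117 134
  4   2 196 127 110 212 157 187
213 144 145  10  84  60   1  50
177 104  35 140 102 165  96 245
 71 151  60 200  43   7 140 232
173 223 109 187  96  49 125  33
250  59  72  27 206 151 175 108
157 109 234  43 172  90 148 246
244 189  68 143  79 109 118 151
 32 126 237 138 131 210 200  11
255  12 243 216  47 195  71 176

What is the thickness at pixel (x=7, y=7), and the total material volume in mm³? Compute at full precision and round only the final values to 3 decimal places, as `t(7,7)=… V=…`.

span = t_max - t_min = 2.44 - 0.83 = 1.610
L(7,7) = 108, L_eff = 1 - 108/255 = 0.576471 (inverted)
t(7,7) = 2.44 - 1.610·0.576471 = 1.512
Σt over all 12·8 pixels = 2023619/12750 ≈ 158.7152157
V = pitch²·Σt = 1.79²·2023619/12750 = 508.539

t(7,7)=1.512 V=508.539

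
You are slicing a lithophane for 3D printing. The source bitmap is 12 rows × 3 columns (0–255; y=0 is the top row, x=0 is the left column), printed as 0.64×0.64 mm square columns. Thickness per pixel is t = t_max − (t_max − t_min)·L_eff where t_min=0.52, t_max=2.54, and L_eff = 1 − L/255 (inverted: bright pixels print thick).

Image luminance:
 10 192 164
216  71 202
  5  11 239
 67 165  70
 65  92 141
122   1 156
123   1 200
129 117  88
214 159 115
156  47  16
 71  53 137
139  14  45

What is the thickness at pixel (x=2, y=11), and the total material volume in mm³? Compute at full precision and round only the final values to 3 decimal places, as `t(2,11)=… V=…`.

span = t_max - t_min = 2.54 - 0.52 = 2.020
L(2,11) = 45, L_eff = 1 - 45/255 = 0.823529 (inverted)
t(2,11) = 2.54 - 2.020·0.823529 = 0.876
Σt over all 12·3 pixels = 207931/4250 ≈ 48.9249412
V = pitch²·Σt = 0.64²·207931/4250 = 20.040

t(2,11)=0.876 V=20.040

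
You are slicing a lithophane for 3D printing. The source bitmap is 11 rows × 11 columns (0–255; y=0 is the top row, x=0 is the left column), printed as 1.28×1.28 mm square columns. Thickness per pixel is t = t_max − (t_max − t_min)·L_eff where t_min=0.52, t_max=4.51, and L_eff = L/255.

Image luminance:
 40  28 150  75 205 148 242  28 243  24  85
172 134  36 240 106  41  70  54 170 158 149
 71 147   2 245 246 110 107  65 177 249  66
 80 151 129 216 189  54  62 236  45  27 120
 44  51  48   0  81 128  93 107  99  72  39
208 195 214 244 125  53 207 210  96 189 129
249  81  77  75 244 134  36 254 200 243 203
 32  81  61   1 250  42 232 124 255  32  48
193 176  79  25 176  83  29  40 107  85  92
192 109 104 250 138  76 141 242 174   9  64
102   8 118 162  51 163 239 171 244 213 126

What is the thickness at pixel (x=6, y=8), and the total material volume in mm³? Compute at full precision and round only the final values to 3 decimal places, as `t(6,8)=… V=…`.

span = t_max - t_min = 4.51 - 0.52 = 3.990
L(6,8) = 29, L_eff = 29/255 = 0.113725
t(6,8) = 4.51 - 3.990·0.113725 = 4.056
Σt over all 11·11 pixels = 655597/2125 ≈ 308.5162353
V = pitch²·Σt = 1.28²·655597/2125 = 505.473

t(6,8)=4.056 V=505.473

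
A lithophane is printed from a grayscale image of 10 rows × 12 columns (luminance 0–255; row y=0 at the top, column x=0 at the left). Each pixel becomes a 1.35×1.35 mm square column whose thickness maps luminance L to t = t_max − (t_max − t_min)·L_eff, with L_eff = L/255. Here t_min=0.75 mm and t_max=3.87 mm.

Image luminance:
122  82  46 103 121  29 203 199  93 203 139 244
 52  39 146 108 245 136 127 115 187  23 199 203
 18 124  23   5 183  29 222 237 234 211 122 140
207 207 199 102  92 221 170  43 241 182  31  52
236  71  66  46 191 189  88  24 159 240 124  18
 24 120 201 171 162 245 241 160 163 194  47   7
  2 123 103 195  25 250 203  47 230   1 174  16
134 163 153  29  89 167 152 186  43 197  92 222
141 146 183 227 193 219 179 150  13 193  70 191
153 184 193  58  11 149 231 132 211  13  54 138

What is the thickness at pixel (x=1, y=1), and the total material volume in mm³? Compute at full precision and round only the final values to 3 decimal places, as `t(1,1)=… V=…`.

t(1,1)=3.393 V=487.938

span = t_max - t_min = 3.87 - 0.75 = 3.120
L(1,1) = 39, L_eff = 39/255 = 0.152941
t(1,1) = 3.87 - 3.120·0.152941 = 3.393
Σt over all 10·12 pixels = 568926/2125 ≈ 267.7298824
V = pitch²·Σt = 1.35²·568926/2125 = 487.938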